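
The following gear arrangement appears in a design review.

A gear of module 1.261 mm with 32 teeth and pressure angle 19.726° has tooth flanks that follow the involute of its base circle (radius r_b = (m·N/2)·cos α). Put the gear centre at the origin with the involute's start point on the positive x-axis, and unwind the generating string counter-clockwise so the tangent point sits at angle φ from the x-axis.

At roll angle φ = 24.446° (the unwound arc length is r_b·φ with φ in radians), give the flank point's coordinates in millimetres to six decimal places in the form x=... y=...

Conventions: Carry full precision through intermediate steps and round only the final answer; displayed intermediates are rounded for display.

x=20.642809 y=0.482813

class = single-mesh tooth geometry [base-circle involute, m = 1.261, 32T]
pitch radius r_p = m·N/2 = 1.261·32/2 = 20.176000
base radius r_b = r_p·cos α = 20.176000·cos 19.726° = 18.992021
roll angle φ = 24.446° = 0.42666319 rad
x = r_b·(cos φ + φ·sin φ) = 20.642809
y = r_b·(sin φ − φ·cos φ) = 0.482813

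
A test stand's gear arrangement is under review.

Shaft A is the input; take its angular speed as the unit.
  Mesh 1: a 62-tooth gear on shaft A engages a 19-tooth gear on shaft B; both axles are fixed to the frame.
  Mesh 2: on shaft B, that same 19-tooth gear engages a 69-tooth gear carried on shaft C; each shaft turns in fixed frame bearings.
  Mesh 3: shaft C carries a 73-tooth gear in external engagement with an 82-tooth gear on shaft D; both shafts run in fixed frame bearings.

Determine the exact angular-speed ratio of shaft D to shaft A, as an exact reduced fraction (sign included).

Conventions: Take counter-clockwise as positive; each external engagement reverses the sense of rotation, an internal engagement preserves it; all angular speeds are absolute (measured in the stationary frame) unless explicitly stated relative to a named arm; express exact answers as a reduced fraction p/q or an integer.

class = fixed-axis compound train [3 meshes; 3 ratios multiply, 3 sense flips]
mesh 1 [62T→19T]: running ratio 62/19, sense −
mesh 2 [19T→69T]: running ratio 62/69, sense +
mesh 3 [73T→82T]: running ratio 2263/2829, sense −
ω_out/ω_in = -2263/2829

-2263/2829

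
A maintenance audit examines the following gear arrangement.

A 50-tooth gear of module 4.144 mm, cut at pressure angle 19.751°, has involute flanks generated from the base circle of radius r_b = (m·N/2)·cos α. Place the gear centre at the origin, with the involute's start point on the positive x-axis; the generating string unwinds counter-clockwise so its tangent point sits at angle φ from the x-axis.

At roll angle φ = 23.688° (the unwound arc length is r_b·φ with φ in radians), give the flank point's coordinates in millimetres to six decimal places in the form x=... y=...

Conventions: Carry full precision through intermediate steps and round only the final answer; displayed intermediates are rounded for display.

x=105.485654 y=2.257784

topology: single-mesh involute geometry — m = 4.144, N = 50
pitch radius r_p = m·N/2 = 4.144·50/2 = 103.600000
base radius r_b = r_p·cos α = 103.600000·cos 19.751° = 97.505224
roll angle φ = 23.688° = 0.41343359 rad
x = r_b·(cos φ + φ·sin φ) = 105.485654
y = r_b·(sin φ − φ·cos φ) = 2.257784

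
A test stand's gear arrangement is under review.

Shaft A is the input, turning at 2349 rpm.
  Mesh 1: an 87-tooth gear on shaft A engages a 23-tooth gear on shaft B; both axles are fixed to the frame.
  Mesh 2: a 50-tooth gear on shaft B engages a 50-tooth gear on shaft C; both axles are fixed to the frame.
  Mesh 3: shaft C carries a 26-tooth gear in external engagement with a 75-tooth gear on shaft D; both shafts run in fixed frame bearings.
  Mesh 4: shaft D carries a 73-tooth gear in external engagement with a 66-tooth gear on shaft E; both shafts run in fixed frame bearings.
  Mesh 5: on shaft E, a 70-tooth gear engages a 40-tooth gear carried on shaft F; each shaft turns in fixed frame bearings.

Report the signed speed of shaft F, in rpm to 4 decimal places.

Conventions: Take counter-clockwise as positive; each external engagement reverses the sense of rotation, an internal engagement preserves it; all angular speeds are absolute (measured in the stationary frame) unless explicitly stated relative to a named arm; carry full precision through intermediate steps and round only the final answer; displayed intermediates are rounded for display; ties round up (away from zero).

recognized (6 fixed axles, 5 meshes): fixed-axis compound train
mesh 1 [87T→23T]: ω = 2349.0000×87/23 = 8885.3478 rpm, sense flips to −
mesh 2 [50T→50T]: ω = 8885.3478×50/50 = 8885.3478 rpm, sense flips to +
mesh 3 [26T→75T]: ω = 8885.3478×26/75 = 3080.2539 rpm, sense flips to −
mesh 4 [73T→66T]: ω = 3080.2539×73/66 = 3406.9475 rpm, sense flips to +
mesh 5 [70T→40T]: ω = 3406.9475×70/40 = 5962.1581 rpm, sense flips to −
signed output speed = -5962.1581 rpm

-5962.1581 rpm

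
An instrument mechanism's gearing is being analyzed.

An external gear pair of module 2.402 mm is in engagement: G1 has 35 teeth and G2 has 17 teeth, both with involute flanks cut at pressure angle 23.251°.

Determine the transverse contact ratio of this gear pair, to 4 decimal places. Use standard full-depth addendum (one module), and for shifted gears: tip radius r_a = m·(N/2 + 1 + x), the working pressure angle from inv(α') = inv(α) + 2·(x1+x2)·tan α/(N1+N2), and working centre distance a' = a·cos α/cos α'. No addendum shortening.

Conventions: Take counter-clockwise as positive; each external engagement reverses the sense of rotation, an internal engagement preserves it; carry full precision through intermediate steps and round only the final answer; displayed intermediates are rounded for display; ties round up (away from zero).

topology: single-mesh involute geometry — m = 2.402, 35T/17T pair
base radii: r_b1 = 38.621099, r_b2 = 18.758819
tip radii: r_a1 = 44.437000, r_a2 = 22.819000
no profile shift: α' = α, a' = a
action lengths: √(r_a1²−r_b1²) = 21.978573, √(r_a2²−r_b2²) = 12.992823
base pitch p_b = π·m·cos α = 6.933243
CR = (21.978573 + 12.992823 − 62.452000·sin 23.25100°)/6.933243 = 1.488171
contact ratio ≈ 1.4882

1.4882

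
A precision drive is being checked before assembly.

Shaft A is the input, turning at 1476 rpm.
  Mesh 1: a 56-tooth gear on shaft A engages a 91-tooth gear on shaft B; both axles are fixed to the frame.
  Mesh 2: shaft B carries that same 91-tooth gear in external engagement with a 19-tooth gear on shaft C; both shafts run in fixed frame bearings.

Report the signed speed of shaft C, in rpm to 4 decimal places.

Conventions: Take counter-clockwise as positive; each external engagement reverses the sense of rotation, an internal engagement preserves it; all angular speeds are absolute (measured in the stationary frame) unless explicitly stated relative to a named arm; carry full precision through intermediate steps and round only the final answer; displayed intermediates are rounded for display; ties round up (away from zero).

topology: fixed-axis compound train — 2 meshes, A→C
mesh 1 [56T→91T]: ω = 1476.0000×56/91 = 908.3077 rpm, sense flips to −
mesh 2 [91T→19T]: ω = 908.3077×91/19 = 4350.3158 rpm, sense flips to +
signed output speed = +4350.3158 rpm

+4350.3158 rpm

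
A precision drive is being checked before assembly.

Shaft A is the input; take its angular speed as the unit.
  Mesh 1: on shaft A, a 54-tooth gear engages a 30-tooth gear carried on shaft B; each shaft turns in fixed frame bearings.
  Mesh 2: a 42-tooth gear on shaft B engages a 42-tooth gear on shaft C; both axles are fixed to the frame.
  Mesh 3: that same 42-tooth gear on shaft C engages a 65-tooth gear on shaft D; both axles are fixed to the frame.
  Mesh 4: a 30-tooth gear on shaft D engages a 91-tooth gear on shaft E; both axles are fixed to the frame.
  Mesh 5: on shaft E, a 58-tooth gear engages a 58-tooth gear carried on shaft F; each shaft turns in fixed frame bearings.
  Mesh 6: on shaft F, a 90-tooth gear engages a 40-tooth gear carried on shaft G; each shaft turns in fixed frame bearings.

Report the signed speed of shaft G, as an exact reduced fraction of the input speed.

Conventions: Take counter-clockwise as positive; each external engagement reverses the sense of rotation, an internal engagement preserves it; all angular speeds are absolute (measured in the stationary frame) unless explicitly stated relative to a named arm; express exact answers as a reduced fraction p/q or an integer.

6-mesh fixed-axis compound train (all bearings frame-fixed)
mesh 1 [54T→30T]: |ω|/ω_in = 1×54/30 = 9/5, sense flips to −
mesh 2 [42T→42T]: |ω|/ω_in = (9/5)×42/42 = 9/5, sense flips to +
mesh 3 [42T→65T]: |ω|/ω_in = (9/5)×42/65 = 378/325, sense flips to −
mesh 4 [30T→91T]: |ω|/ω_in = (378/325)×30/91 = 324/845, sense flips to +
mesh 5 [58T→58T]: |ω|/ω_in = (324/845)×58/58 = 324/845, sense flips to −
mesh 6 [90T→40T]: |ω|/ω_in = (324/845)×90/40 = 729/845, sense flips to +
signed output speed (× input speed) = 729/845

729/845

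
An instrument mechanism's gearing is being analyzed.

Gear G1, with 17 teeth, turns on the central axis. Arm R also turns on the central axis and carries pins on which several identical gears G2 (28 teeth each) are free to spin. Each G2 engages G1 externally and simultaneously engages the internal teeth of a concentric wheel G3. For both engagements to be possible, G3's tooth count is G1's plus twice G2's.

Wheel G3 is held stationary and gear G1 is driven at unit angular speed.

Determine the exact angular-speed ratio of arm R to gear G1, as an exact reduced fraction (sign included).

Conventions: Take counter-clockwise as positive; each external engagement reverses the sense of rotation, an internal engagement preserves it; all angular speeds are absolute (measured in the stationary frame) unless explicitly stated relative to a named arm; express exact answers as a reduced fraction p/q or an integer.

planetary set (17T centre, 28T on arm, 73T internal) — Willis relation
ring teeth: 17 + 2·28 = 73
17(ω_sun−ω_arm) = −73(ω_ring−ω_arm),  ω_ring = 0, ω_sun = 1
17(1−ω_arm) = −73(0−ω_arm)  ⇒  90·ω_arm = 17  ⇒  ω_arm = 17/90
ω_out/ω_in = 17/90

17/90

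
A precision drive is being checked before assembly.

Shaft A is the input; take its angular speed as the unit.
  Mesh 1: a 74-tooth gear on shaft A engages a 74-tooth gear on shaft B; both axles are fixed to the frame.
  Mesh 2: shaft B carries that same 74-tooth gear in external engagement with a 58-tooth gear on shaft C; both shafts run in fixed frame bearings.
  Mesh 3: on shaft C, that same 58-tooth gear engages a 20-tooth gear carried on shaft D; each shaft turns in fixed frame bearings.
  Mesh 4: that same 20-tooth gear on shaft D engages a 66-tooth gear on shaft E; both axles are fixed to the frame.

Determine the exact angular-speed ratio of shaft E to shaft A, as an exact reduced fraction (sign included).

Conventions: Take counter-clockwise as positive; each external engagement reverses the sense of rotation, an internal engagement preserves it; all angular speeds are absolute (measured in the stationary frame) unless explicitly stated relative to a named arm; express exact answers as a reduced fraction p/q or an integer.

37/33

class = fixed-axis compound train [4 meshes; 4 ratios multiply, 4 sense flips]
mesh 1 [74T→74T]: running ratio 1, sense −
mesh 2 [74T→58T]: running ratio 37/29, sense +
mesh 3 [58T→20T]: running ratio 37/10, sense −
mesh 4 [20T→66T]: running ratio 37/33, sense +
ω_out/ω_in = 37/33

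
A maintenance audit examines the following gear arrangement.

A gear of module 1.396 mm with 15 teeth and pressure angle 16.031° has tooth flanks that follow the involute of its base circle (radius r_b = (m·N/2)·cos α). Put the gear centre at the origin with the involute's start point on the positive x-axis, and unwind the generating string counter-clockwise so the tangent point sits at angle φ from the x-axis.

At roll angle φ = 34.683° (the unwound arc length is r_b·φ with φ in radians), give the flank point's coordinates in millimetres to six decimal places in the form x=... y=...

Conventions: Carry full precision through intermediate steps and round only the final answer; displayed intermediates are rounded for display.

x=11.741015 y=0.717107

single-mesh involute tooth geometry (15T wheel at module 1.396)
pitch radius r_p = m·N/2 = 1.396·15/2 = 10.470000
base radius r_b = r_p·cos α = 10.470000·cos 16.031° = 10.062847
roll angle φ = 34.683° = 0.60533254 rad
x = r_b·(cos φ + φ·sin φ) = 11.741015
y = r_b·(sin φ − φ·cos φ) = 0.717107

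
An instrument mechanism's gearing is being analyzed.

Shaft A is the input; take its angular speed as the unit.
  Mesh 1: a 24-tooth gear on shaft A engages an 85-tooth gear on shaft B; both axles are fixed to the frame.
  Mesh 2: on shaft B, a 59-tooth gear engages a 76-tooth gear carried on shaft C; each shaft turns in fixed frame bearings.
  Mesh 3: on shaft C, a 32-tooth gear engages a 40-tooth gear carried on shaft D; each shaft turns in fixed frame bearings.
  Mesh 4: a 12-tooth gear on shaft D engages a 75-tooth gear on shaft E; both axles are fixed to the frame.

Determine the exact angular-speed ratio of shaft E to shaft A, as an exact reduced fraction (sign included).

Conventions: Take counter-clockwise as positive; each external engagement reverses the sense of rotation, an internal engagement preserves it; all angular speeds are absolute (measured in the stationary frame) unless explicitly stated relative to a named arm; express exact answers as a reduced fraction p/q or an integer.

class = fixed-axis compound train [4 meshes; 4 ratios multiply, 4 sense flips]
mesh 1 [24T→85T]: running ratio 24/85, sense −
mesh 2 [59T→76T]: running ratio 354/1615, sense +
mesh 3 [32T→40T]: running ratio 1416/8075, sense −
mesh 4 [12T→75T]: running ratio 5664/201875, sense +
ω_out/ω_in = 5664/201875

5664/201875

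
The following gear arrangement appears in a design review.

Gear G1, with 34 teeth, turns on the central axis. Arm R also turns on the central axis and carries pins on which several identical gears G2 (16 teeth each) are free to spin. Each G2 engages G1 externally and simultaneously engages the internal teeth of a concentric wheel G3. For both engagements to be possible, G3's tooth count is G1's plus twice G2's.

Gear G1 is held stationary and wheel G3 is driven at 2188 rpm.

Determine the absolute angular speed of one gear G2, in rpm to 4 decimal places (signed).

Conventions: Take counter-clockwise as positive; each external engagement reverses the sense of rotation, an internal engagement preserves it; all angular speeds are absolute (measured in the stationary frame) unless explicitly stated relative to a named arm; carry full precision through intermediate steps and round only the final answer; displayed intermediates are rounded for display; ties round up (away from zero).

recognized (axles ride arm R): planetary set, 34/16/66 teeth
normalise by the input: solve with ω_ring = 1, then scale by 2188 rpm
ring teeth: 34 + 2·16 = 66
34(ω_sun−ω_arm) = −66(ω_ring−ω_arm),  ω_sun = 0, ω_ring = 1
34(0−ω_arm) = −66(1−ω_arm)  ⇒  100·ω_arm = 66  ⇒  ω_arm = 33/50
sun–planet mesh: 34·(0−33/50) = −16·(ω_p−ω_arm)  ⇒  ω_p−ω_arm = 561/400
ω_p = 33/50 + 561/400 = 33/16
scale: ω_p = 33/16 × 2188 rpm = +4512.7500 rpm

+4512.7500 rpm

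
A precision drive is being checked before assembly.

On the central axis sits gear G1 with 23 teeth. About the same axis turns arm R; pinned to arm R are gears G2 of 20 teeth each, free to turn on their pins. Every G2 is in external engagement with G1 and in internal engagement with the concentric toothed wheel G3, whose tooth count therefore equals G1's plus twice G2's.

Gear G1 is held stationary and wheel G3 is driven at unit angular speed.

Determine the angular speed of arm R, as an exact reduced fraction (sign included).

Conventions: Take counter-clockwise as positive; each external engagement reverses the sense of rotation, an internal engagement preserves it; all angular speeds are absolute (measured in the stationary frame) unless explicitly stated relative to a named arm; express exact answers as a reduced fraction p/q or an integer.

63/86

planetary set (23T centre, 20T on arm, 63T internal) — Willis relation
ring teeth: 23 + 2·20 = 63
23(ω_sun−ω_arm) = −63(ω_ring−ω_arm),  ω_sun = 0, ω_ring = 1
23(0−ω_arm) = −63(1−ω_arm)  ⇒  86·ω_arm = 63  ⇒  ω_arm = 63/86
exact speed ratio = 63/86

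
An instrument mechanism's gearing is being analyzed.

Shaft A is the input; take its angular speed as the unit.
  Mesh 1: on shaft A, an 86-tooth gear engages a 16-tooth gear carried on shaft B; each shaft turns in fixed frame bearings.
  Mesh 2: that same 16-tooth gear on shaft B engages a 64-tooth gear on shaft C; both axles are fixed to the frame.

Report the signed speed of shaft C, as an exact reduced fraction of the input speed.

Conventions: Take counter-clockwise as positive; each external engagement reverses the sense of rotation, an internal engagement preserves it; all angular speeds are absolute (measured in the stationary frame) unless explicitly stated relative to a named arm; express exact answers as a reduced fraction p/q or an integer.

43/32

2-mesh fixed-axis compound train (all bearings frame-fixed)
mesh 1 [86T→16T]: |ω|/ω_in = 1×86/16 = 43/8, sense flips to −
mesh 2 [16T→64T]: |ω|/ω_in = (43/8)×16/64 = 43/32, sense flips to +
signed output speed (× input speed) = 43/32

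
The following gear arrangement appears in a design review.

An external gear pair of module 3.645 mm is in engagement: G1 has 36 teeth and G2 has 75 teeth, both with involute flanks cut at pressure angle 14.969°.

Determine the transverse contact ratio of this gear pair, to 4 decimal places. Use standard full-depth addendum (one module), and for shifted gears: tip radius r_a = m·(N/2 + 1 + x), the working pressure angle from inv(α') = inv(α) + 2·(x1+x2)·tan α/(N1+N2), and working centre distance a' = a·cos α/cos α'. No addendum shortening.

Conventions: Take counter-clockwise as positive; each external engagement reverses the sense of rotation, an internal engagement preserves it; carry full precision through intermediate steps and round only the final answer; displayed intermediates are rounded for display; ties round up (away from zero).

class = single-mesh tooth geometry [involute pair 36T × 75T, m = 3.645]
base radii: r_b1 = 63.383572, r_b2 = 132.049108
tip radii: r_a1 = 69.255000, r_a2 = 140.332500
no profile shift: α' = α, a' = a
action lengths: √(r_a1²−r_b1²) = 27.906591, √(r_a2²−r_b2²) = 47.499933
base pitch p_b = π·m·cos α = 11.062520
CR = (27.906591 + 47.499933 − 202.297500·sin 14.96900°)/11.062520 = 2.092996
contact ratio ≈ 2.0930

2.0930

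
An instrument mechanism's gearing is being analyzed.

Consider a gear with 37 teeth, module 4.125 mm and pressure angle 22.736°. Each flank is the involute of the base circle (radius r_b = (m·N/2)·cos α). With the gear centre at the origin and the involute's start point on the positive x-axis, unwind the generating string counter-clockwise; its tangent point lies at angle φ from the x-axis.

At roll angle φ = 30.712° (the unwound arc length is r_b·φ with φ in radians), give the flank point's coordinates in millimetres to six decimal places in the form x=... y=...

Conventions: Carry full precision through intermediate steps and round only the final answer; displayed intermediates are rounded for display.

x=79.779171 y=3.510516

class = single-mesh tooth geometry [base-circle involute, m = 4.125, 37T]
pitch radius r_p = m·N/2 = 4.125·37/2 = 76.312500
base radius r_b = r_p·cos α = 76.312500·cos 22.736° = 70.382670
roll angle φ = 30.712° = 0.53602552 rad
x = r_b·(cos φ + φ·sin φ) = 79.779171
y = r_b·(sin φ − φ·cos φ) = 3.510516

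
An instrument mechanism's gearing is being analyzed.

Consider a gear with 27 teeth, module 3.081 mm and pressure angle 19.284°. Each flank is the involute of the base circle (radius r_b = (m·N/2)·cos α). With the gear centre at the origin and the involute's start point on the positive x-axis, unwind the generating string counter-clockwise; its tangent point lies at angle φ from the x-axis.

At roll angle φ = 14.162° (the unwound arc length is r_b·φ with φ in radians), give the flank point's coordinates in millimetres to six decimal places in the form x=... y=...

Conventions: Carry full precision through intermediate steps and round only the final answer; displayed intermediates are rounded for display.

class = single-mesh tooth geometry [base-circle involute, m = 3.081, 27T]
pitch radius r_p = m·N/2 = 3.081·27/2 = 41.593500
base radius r_b = r_p·cos α = 41.593500·cos 19.284° = 39.259822
roll angle φ = 14.162° = 0.24717353 rad
x = r_b·(cos φ + φ·sin φ) = 40.440851
y = r_b·(sin φ − φ·cos φ) = 0.196416

x=40.440851 y=0.196416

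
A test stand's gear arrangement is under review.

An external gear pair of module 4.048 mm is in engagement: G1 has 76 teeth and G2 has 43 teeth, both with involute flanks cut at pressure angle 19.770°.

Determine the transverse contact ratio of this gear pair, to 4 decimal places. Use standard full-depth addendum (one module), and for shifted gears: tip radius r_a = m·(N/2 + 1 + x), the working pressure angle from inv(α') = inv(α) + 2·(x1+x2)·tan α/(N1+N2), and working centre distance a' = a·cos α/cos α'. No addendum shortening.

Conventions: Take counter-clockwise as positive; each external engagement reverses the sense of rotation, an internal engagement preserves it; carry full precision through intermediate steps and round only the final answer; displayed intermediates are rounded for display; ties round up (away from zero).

1.7861

class = single-mesh tooth geometry [involute pair 76T × 43T, m = 4.048]
base radii: r_b1 = 144.757306, r_b2 = 81.902160
tip radii: r_a1 = 157.872000, r_a2 = 91.080000
no profile shift: α' = α, a' = a
action lengths: √(r_a1²−r_b1²) = 62.999132, √(r_a2²−r_b2²) = 39.844731
base pitch p_b = π·m·cos α = 11.967592
CR = (62.999132 + 39.844731 − 240.856000·sin 19.77000°)/11.967592 = 1.786113
contact ratio ≈ 1.7861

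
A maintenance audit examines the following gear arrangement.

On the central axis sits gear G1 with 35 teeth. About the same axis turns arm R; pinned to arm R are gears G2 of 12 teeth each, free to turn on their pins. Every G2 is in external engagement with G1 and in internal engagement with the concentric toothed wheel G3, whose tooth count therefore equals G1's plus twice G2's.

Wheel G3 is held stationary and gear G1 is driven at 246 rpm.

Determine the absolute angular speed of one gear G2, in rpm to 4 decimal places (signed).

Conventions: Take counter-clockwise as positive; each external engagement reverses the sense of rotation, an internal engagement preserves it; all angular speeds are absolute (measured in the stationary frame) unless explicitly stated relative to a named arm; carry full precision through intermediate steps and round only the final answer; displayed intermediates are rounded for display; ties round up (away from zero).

-358.7500 rpm

topology: planetary set — G1 35T / G2 12T / G3 59T, arm = carrier (Willis)
normalise by the input: solve with ω_sun = 1, then scale by 246 rpm
ring teeth: 35 + 2·12 = 59
35(ω_sun−ω_arm) = −59(ω_ring−ω_arm),  ω_ring = 0, ω_sun = 1
35(1−ω_arm) = −59(0−ω_arm)  ⇒  94·ω_arm = 35  ⇒  ω_arm = 35/94
sun–planet mesh: 35·(1−35/94) = −12·(ω_p−ω_arm)  ⇒  ω_p−ω_arm = -2065/1128
ω_p = 35/94 − 2065/1128 = -35/24
scale: ω_p = -35/24 × 246 rpm = -358.7500 rpm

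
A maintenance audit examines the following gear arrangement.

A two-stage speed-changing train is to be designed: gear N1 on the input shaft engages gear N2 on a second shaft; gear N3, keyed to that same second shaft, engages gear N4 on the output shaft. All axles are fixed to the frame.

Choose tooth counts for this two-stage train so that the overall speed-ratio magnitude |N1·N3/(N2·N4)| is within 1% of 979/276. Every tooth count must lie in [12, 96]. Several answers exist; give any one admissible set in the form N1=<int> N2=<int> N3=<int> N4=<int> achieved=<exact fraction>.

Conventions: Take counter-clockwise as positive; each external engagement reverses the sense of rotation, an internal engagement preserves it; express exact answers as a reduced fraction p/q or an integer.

N1=22 N2=12 N3=89 N4=46 achieved=979/276

topology: fixed-axis compound train — 2 stages, target 979/276
target = 979/276 in lowest terms: an exact hit needs N1·N3 = k·979 and N2·N4 = k·276 for one integer k, every count in [12, 96]; additionally prefer no 1:1 stage (N1 ≠ N2, N3 ≠ N4)
k = 1: no 1:1-free in-range split of k·979 and k·276 into factor pairs; take k = 2
k = 2: N1·N3 = 1958 = 22·89, N2·N4 = 552 = 12·46
achieved = 22·89/(12·46) = 979/276; |achieved − target| = 0 ≤ 979/27600 ✓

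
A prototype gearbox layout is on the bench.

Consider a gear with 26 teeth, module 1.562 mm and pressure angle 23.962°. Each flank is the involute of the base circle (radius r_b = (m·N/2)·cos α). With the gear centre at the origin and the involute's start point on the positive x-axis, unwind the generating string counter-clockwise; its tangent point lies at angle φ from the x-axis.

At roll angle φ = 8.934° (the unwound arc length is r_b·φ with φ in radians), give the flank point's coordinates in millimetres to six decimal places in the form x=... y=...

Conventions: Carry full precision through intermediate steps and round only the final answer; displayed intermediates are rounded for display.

topology: single-mesh involute geometry — m = 1.562, N = 26
pitch radius r_p = m·N/2 = 1.562·26/2 = 20.306000
base radius r_b = r_p·cos α = 20.306000·cos 23.962° = 18.555928
roll angle φ = 8.934° = 0.15592772 rad
x = r_b·(cos φ + φ·sin φ) = 18.780138
y = r_b·(sin φ − φ·cos φ) = 0.023392

x=18.780138 y=0.023392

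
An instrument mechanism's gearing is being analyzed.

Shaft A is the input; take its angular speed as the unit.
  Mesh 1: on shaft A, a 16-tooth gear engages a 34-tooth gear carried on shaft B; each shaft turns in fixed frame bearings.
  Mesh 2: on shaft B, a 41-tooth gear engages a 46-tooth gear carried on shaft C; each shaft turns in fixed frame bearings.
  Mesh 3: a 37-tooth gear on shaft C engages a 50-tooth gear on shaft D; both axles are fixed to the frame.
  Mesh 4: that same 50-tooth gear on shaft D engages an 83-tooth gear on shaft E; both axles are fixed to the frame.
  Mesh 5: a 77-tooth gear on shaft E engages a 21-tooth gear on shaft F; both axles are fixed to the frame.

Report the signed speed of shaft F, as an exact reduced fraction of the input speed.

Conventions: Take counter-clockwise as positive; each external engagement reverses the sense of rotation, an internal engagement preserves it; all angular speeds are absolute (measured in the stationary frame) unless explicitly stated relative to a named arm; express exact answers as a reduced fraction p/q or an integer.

5-mesh fixed-axis compound train (all bearings frame-fixed)
mesh 1 [16T→34T]: |ω|/ω_in = 1×16/34 = 8/17, sense flips to −
mesh 2 [41T→46T]: |ω|/ω_in = (8/17)×41/46 = 164/391, sense flips to +
mesh 3 [37T→50T]: |ω|/ω_in = (164/391)×37/50 = 3034/9775, sense flips to −
mesh 4 [50T→83T]: |ω|/ω_in = (3034/9775)×50/83 = 6068/32453, sense flips to +
mesh 5 [77T→21T]: |ω|/ω_in = (6068/32453)×77/21 = 66748/97359, sense flips to −
signed output speed (× input speed) = -66748/97359

-66748/97359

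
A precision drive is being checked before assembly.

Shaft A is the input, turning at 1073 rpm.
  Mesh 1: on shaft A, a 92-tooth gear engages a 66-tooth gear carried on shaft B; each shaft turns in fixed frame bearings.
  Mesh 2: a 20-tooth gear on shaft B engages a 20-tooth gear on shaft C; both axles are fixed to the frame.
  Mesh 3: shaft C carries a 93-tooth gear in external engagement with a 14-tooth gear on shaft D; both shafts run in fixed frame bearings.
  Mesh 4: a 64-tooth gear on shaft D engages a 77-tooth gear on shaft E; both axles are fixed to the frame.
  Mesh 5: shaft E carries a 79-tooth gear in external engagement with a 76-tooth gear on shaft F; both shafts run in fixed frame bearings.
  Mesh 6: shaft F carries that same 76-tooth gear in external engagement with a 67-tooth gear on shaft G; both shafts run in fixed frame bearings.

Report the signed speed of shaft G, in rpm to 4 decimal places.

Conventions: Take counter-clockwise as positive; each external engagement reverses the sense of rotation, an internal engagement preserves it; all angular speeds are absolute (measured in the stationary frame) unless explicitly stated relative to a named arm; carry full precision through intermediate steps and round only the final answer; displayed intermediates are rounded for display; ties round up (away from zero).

recognized (7 fixed axles, 6 meshes): fixed-axis compound train
mesh 1 [92T→66T]: ω = 1073.0000×92/66 = 1495.6970 rpm, sense flips to −
mesh 2 [20T→20T]: ω = 1495.6970×20/20 = 1495.6970 rpm, sense flips to +
mesh 3 [93T→14T]: ω = 1495.6970×93/14 = 9935.7013 rpm, sense flips to −
mesh 4 [64T→77T]: ω = 9935.7013×64/77 = 8258.2452 rpm, sense flips to +
mesh 5 [79T→76T]: ω = 8258.2452×79/76 = 8584.2286 rpm, sense flips to −
mesh 6 [76T→67T]: ω = 8584.2286×76/67 = 9737.3339 rpm, sense flips to +
signed output speed = +9737.3339 rpm

+9737.3339 rpm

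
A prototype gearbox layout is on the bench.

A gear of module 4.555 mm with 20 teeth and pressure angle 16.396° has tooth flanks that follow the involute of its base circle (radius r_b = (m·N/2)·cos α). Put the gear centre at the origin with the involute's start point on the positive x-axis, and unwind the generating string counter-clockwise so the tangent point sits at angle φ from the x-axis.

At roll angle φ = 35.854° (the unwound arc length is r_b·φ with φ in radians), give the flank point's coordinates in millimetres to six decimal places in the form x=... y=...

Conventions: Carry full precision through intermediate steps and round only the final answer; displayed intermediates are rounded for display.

topology: single-mesh involute geometry — m = 4.555, N = 20
pitch radius r_p = m·N/2 = 4.555·20/2 = 45.550000
base radius r_b = r_p·cos α = 45.550000·cos 16.396° = 43.697649
roll angle φ = 35.854° = 0.62577035 rad
x = r_b·(cos φ + φ·sin φ) = 51.433859
y = r_b·(sin φ − φ·cos φ) = 3.431461

x=51.433859 y=3.431461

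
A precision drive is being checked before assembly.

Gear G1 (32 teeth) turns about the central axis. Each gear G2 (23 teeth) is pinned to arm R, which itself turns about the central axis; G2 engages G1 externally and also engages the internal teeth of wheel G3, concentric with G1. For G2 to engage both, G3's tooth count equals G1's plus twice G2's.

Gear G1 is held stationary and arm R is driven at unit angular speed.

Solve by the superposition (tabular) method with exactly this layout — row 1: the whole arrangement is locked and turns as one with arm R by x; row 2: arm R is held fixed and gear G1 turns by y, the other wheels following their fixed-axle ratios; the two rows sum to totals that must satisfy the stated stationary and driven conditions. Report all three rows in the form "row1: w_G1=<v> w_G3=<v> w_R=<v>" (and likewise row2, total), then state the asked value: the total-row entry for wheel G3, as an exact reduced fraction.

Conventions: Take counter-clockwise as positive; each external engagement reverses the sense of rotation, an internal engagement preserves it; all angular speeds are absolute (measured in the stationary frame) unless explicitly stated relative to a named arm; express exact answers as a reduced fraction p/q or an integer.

topology: planetary set — G1 32T / G2 23T / G3 78T, arm = carrier (Willis)
superposition row 1 [locked train]: every member turns x
superposition row 2 [arm held]: sun y, ring −(32/78)·y, arm 0
boundary: total ω_sun = x + y = 0 and total ω_arm = x = 1  ⇒  y = -1, x = 1
row 2 ring = −(32/78)·(-1) = 16/39
totals (row 1 + row 2): sun 1 + (-1) = 0, ring 1 + 16/39 = 55/39, arm 1 + 0 = 1
asked cell (total, ring) = 55/39

row1: w_G1=1 w_G3=1 w_R=1
row2: w_G1=-1 w_G3=16/39 w_R=0
total: w_G1=0 w_G3=55/39 w_R=1
asked value: 55/39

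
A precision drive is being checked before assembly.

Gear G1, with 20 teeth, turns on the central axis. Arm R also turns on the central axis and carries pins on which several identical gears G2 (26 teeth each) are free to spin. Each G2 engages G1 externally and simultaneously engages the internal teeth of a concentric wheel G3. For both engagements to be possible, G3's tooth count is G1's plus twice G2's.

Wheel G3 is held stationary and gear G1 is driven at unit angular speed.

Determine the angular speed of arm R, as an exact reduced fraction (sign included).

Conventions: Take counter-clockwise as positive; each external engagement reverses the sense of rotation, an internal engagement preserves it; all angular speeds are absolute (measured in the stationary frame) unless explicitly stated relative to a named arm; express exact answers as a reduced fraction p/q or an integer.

5/23

class = planetary set [G3 = 20+2·26 = 72; Willis about the carrier]
ring teeth: 20 + 2·26 = 72
20(ω_sun−ω_arm) = −72(ω_ring−ω_arm),  ω_ring = 0, ω_sun = 1
20(1−ω_arm) = −72(0−ω_arm)  ⇒  92·ω_arm = 20  ⇒  ω_arm = 5/23
exact speed ratio = 5/23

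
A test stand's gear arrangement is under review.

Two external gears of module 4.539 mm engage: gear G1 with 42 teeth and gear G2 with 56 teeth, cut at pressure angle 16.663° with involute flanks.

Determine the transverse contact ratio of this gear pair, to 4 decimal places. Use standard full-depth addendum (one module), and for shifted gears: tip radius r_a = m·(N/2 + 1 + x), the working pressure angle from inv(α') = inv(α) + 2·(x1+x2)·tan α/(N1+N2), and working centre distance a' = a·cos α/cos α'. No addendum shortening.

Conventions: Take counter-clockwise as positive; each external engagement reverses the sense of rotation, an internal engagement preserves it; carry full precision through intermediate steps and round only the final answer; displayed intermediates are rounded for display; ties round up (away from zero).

single-mesh involute tooth geometry (42T engaging 56T at module 4.539)
base radii: r_b1 = 91.316352, r_b2 = 121.755136
tip radii: r_a1 = 99.858000, r_a2 = 131.631000
no profile shift: α' = α, a' = a
action lengths: √(r_a1²−r_b1²) = 40.409703, √(r_a2²−r_b2²) = 50.024066
base pitch p_b = π·m·cos α = 13.660894
CR = (40.409703 + 50.024066 − 222.411000·sin 16.66300°)/13.660894 = 1.951498
contact ratio ≈ 1.9515

1.9515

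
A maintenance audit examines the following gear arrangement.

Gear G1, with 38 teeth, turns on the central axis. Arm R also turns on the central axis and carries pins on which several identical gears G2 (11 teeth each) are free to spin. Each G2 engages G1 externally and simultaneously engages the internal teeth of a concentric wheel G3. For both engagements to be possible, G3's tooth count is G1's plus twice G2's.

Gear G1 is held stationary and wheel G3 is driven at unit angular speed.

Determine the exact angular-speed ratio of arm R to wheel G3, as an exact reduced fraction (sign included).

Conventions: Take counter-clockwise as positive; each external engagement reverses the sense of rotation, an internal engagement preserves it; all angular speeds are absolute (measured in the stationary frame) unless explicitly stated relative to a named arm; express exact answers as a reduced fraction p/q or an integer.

30/49

topology: planetary set — G1 38T / G2 11T / G3 60T, arm = carrier (Willis)
ring teeth: 38 + 2·11 = 60
38(ω_sun−ω_arm) = −60(ω_ring−ω_arm),  ω_sun = 0, ω_ring = 1
38(0−ω_arm) = −60(1−ω_arm)  ⇒  98·ω_arm = 60  ⇒  ω_arm = 30/49
ω_out/ω_in = 30/49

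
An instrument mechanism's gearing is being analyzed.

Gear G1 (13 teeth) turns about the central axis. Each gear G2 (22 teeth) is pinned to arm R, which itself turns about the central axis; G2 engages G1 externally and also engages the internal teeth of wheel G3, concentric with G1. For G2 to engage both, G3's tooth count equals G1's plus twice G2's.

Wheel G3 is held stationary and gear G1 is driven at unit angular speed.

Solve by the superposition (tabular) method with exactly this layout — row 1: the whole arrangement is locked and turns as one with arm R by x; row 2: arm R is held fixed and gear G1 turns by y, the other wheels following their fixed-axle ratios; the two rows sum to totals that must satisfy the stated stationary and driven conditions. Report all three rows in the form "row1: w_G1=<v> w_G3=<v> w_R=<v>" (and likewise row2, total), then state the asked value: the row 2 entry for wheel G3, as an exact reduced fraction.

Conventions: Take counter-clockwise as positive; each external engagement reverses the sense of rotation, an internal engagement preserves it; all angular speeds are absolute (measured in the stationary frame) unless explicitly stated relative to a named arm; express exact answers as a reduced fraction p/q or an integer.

row1: w_G1=13/70 w_G3=13/70 w_R=13/70
row2: w_G1=57/70 w_G3=-13/70 w_R=0
total: w_G1=1 w_G3=0 w_R=13/70
asked value: -13/70

topology: planetary set — G1 13T / G2 22T / G3 57T, arm = carrier (Willis)
row 1 (train locked, turned with arm): all members turn x
row 2 (arm held, sun turns y): ω_ring = −(13/57)·y, ω_arm = 0
boundary: total ω_ring = x − (13/57)·y = 0 and total ω_sun = x + y = 1  ⇒  y = 57/70, x = 13/70
row 2 ring = −(13/57)·57/70 = -13/70
totals (row 1 + row 2): sun 13/70 + 57/70 = 1, ring 13/70 + (-13/70) = 0, arm 13/70 + 0 = 13/70
asked cell (row2, ring) = -13/70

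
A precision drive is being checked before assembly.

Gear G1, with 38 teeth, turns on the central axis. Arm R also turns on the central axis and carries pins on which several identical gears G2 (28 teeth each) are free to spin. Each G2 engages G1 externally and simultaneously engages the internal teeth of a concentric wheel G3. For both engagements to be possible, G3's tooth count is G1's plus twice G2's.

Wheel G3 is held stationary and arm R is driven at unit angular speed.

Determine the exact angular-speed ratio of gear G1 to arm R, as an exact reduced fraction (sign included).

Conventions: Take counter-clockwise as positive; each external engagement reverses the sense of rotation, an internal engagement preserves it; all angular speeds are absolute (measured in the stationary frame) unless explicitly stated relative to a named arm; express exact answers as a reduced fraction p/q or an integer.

66/19

class = planetary set [G3 = 38+2·28 = 94; Willis about the carrier]
ring teeth: 38 + 2·28 = 94
38(ω_sun−ω_arm) = −94(ω_ring−ω_arm),  ω_ring = 0, ω_arm = 1
ω_sun = 1 − (94/38)(0−1) = 66/19
ω_out/ω_in = 66/19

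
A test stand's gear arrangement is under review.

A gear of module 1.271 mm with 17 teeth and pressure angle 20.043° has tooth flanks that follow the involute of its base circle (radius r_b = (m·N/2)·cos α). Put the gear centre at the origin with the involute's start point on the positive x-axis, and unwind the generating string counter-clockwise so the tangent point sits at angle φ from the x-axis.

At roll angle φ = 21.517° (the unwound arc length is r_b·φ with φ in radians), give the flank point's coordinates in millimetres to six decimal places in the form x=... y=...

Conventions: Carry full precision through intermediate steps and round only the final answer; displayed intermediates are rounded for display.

x=10.839838 y=0.176665

topology: single-mesh involute geometry — m = 1.271, N = 17
pitch radius r_p = m·N/2 = 1.271·17/2 = 10.803500
base radius r_b = r_p·cos α = 10.803500·cos 20.043° = 10.149193
roll angle φ = 21.517° = 0.37554250 rad
x = r_b·(cos φ + φ·sin φ) = 10.839838
y = r_b·(sin φ − φ·cos φ) = 0.176665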